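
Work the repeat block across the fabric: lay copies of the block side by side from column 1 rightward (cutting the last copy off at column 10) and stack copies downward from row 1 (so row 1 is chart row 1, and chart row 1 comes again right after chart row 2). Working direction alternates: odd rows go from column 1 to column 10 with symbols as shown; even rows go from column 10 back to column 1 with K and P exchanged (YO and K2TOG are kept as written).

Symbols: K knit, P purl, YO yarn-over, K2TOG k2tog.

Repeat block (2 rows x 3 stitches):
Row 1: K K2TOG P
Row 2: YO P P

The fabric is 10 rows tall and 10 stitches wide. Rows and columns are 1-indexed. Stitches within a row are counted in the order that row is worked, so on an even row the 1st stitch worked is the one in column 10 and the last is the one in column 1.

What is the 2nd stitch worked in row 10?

Row 10: (10-1) mod 2 = 1, so use chart row 2. Even row -> WS.
Chart row 2 tiled across columns 1-10: YO P P YO P P YO P P YO
Wrong side: read the tiled row from column 10 down to 1 and exchange K with P (leave YO, K2TOG).
Row 10 as worked: YO K K YO K K YO K K YO
Stitch 2 in working order -> K

Stitch:
K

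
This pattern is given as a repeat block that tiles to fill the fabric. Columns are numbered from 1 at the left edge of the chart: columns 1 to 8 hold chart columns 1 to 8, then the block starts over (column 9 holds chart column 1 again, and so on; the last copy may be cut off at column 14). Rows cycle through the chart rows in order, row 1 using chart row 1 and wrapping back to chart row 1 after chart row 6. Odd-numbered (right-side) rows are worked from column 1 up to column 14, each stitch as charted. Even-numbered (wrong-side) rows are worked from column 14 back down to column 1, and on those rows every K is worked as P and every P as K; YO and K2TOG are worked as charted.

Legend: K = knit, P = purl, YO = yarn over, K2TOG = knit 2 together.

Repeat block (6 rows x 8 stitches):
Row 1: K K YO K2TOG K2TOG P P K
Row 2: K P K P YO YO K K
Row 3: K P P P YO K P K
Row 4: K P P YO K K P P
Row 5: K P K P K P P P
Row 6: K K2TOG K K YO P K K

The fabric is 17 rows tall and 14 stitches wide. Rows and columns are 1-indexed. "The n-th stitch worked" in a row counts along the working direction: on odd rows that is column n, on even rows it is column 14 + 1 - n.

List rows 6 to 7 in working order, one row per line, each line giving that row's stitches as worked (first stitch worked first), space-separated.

Row 6: chart row 6, WS - tiled (columns 1-14): K K2TOG K K YO P K K K K2TOG K K YO P; work from column 14 back to 1 with K<->P swapped.
Row 7: chart row 1, RS - tile across columns 1-14 and work as-is.

Rows as worked:
K YO P P K2TOG P P P K YO P P K2TOG P
K K YO K2TOG K2TOG P P K K K YO K2TOG K2TOG P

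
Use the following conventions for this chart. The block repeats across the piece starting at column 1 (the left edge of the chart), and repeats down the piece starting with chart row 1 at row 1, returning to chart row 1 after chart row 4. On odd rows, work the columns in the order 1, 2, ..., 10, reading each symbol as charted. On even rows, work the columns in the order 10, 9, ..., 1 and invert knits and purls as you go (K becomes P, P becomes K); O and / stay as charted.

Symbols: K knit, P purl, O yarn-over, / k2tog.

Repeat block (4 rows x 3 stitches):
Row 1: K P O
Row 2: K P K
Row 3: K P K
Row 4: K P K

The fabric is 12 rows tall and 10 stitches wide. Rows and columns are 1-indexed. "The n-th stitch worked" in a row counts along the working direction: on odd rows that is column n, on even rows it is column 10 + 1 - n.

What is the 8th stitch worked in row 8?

Row 8 uses chart row ((8-1) mod 4)+1 = 4. Row 8 is even, so WS.
Chart row 4 tiled across columns 1-10: K P K K P K K P K K
Wrong side: read the tiled row from column 10 down to 1 and exchange K with P (leave O, /).
Row 8 as worked: P P K P P K P P K P
The 8th stitch worked is P.

== STITCH ==
P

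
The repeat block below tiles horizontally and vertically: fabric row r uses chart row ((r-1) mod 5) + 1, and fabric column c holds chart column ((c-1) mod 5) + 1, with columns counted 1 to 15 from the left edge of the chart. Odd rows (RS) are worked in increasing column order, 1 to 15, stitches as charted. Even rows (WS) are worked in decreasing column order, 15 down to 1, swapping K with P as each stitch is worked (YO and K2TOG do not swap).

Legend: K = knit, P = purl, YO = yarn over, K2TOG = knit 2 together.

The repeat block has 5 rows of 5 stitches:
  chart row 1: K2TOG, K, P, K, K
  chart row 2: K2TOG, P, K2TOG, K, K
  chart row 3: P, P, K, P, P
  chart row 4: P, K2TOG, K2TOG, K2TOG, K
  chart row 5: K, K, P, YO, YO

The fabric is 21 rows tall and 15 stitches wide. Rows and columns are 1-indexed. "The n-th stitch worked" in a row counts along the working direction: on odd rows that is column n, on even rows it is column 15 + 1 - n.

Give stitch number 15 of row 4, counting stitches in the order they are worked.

For row 4: chart row = ((4-1) mod 5) + 1 = 4; this is a WS (even) row.
Chart row 4 tiled across columns 1-15: P K2TOG K2TOG K2TOG K P K2TOG K2TOG K2TOG K P K2TOG K2TOG K2TOG K
Wrong side: read the tiled row from column 15 down to 1 and exchange K with P (leave YO, K2TOG).
Row 4 as worked: P K2TOG K2TOG K2TOG K P K2TOG K2TOG K2TOG K P K2TOG K2TOG K2TOG K
The 15th stitch worked is K.

Result:
K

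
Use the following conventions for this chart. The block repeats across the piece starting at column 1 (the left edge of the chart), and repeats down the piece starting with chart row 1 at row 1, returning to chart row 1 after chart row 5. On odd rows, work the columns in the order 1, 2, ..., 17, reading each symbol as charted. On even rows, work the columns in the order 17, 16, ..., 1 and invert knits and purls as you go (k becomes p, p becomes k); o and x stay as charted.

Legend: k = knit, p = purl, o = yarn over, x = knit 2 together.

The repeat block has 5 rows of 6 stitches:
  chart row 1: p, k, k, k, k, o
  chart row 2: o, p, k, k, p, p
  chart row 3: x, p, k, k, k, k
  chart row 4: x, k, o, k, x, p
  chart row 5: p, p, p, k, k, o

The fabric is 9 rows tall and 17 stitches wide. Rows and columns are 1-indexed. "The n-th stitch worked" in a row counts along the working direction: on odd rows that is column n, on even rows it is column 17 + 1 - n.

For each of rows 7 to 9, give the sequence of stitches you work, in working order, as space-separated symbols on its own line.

Row 7: chart row 2, RS - tile across columns 1-17 and work as-is.
Row 8: chart row 3, WS - tiled (columns 1-17): x p k k k k x p k k k k x p k k k; work from column 17 back to 1 with k<->p swapped.
Row 9: chart row 4, RS - tile across columns 1-17 and work as-is.

Result:
o p k k p p o p k k p p o p k k p
p p p k x p p p p k x p p p p k x
x k o k x p x k o k x p x k o k x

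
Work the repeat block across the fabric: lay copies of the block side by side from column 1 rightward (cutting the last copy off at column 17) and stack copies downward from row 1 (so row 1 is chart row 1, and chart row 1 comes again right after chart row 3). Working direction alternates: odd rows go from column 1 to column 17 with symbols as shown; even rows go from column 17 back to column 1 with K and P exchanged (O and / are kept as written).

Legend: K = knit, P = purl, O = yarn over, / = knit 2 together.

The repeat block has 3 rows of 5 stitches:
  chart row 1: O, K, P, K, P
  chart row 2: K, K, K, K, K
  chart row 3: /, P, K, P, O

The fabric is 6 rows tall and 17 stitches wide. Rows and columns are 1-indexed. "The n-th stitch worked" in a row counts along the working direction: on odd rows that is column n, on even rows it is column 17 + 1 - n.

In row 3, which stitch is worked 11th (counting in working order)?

Row 3: (3-1) mod 3 = 2, so use chart row 3. Odd row -> RS.
Chart row 3 tiled across columns 1-17: / P K P O / P K P O / P K P O / P
RS row: no reversal, no swap; stitch n worked = column n.
Counting 11 along the worked row gives /.

Stitch:
/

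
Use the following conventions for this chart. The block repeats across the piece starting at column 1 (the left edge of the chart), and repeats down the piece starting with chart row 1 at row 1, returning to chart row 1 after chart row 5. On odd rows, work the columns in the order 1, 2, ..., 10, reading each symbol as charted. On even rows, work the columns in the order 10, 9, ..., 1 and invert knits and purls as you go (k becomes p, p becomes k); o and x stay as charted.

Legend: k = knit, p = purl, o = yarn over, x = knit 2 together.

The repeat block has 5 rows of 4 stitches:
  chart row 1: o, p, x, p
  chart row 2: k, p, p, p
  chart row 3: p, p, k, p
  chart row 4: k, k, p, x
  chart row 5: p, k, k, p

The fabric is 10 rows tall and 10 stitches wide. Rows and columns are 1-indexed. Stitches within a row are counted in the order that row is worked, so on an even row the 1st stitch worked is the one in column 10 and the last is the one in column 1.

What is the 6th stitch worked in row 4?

Result:
p

Derivation:
For row 4: chart row = ((4-1) mod 5) + 1 = 4; this is a WS (even) row.
Chart row 4 tiled across columns 1-10: k k p x k k p x k k
Wrong side: read the tiled row from column 10 down to 1 and exchange k with p (leave o, x).
Row 4 as worked: p p x k p p x k p p
Stitch 6 in working order -> p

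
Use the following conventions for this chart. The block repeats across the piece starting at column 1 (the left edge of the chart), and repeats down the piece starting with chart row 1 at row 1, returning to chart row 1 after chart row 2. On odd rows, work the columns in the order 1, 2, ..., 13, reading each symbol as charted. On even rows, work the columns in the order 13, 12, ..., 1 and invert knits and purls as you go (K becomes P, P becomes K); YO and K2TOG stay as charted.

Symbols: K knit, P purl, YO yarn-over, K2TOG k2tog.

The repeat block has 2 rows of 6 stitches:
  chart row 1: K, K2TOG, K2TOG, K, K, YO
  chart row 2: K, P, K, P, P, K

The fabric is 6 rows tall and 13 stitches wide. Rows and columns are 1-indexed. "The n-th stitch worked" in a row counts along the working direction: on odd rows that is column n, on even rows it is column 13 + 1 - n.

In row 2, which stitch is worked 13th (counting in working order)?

Row 2 uses chart row ((2-1) mod 2)+1 = 2. Row 2 is even, so WS.
Chart row 2 tiled across columns 1-13: K P K P P K K P K P P K K
WS: work from column 13 back to column 1 (reverse the tiled row), swapping K<->P (YO and K2TOG unchanged).
Row 2 as worked: P P K K P K P P K K P K P
The 13th stitch worked is P.

Result:
P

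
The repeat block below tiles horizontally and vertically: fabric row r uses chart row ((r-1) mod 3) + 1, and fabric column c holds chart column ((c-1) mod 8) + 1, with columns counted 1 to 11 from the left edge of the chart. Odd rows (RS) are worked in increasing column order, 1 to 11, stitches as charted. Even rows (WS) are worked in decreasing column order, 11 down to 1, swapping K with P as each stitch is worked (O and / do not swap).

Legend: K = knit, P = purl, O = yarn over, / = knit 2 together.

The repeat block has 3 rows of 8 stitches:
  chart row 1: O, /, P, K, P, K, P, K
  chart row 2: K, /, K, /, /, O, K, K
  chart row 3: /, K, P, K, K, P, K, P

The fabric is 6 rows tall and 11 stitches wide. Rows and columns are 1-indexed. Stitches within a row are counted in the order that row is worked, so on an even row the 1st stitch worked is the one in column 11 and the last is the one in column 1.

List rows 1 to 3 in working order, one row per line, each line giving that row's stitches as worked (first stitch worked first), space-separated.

Rows as worked:
O / P K P K P K O / P
P / P P P O / / P / P
/ K P K K P K P / K P

Derivation:
Row 1: chart row 1, RS - tile across columns 1-11 and work as-is.
Row 2: chart row 2, WS - tiled (columns 1-11): K / K / / O K K K / K; work from column 11 back to 1 with K<->P swapped.
Row 3: chart row 3, RS - tile across columns 1-11 and work as-is.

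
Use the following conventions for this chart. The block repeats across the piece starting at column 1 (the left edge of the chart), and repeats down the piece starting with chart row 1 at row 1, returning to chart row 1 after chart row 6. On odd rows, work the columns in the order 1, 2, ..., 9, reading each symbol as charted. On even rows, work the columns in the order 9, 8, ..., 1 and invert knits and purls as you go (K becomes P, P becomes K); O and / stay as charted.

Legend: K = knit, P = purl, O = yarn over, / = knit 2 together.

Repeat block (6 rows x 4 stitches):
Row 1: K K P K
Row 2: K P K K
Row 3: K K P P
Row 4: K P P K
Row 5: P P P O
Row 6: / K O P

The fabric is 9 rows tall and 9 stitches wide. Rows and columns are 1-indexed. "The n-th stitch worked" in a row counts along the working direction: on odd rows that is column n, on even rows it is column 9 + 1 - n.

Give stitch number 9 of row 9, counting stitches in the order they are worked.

For row 9: chart row = ((9-1) mod 6) + 1 = 3; this is a RS (odd) row.
Chart row 3 tiled across columns 1-9: K K P P K K P P K
Right side: take the tiled row as-is (worked left to right from column 1).
The 9th stitch worked is K.

== STITCH ==
K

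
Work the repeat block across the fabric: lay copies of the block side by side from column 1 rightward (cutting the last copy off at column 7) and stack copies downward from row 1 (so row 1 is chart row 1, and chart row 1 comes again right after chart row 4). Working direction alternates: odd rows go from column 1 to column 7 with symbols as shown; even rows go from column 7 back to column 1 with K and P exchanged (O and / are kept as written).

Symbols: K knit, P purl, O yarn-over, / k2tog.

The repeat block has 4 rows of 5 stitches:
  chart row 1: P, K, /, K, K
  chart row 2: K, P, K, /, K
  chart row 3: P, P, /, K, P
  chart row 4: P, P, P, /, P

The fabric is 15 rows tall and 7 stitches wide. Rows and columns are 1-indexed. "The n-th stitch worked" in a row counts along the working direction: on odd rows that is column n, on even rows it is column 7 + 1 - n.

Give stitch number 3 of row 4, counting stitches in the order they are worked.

Stitch:
K

Derivation:
Row 4 uses chart row ((4-1) mod 4)+1 = 4. Row 4 is even, so WS.
Chart row 4 tiled across columns 1-7: P P P / P P P
WS row: flip the tiled sequence (start at column 7) and apply K<->P; O and / stay.
Row 4 as worked: K K K / K K K
Counting 3 along the worked row gives K.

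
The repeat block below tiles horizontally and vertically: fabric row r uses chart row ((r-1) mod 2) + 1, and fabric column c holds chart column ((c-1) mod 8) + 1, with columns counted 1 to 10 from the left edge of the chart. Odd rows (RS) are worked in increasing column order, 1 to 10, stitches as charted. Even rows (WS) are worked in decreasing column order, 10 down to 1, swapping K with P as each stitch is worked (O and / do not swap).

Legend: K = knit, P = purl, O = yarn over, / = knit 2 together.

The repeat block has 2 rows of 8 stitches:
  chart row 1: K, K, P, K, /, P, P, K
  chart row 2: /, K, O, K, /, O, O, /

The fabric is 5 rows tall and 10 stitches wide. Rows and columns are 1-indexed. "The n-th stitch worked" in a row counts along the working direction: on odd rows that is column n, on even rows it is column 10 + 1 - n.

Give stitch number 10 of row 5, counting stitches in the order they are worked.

Result:
K

Derivation:
Row 5: (5-1) mod 2 = 0, so use chart row 1. Odd row -> RS.
Chart row 1 tiled across columns 1-10: K K P K / P P K K K
Right side: take the tiled row as-is (worked left to right from column 1).
Stitch 10 in working order -> K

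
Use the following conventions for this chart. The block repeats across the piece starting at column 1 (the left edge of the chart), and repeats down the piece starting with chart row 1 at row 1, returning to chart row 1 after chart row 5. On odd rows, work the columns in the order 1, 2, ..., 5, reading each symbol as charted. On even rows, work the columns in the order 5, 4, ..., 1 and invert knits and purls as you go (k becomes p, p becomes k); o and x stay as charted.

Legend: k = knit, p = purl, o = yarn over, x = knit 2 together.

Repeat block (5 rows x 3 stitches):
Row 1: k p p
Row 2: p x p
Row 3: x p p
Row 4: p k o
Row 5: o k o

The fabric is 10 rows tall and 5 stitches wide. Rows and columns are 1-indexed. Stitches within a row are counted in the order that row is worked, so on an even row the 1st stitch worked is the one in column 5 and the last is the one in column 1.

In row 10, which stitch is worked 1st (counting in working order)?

Row 10: (10-1) mod 5 = 4, so use chart row 5. Even row -> WS.
Chart row 5 tiled across columns 1-5: o k o o k
WS: work from column 5 back to column 1 (reverse the tiled row), swapping k<->p (o and x unchanged).
Row 10 as worked: p o o p o
Stitch 1 in working order -> p

Result:
p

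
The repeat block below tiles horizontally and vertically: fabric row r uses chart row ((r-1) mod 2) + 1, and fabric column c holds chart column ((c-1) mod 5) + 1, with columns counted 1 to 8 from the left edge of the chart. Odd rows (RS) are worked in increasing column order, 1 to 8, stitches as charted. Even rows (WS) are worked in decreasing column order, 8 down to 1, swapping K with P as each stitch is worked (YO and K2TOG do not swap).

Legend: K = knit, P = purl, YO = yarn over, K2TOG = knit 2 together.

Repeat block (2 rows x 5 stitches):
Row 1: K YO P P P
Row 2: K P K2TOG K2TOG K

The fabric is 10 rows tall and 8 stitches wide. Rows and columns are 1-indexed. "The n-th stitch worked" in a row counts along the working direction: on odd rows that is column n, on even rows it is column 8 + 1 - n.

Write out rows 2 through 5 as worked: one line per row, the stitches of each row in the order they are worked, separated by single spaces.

== ROWS AS WORKED ==
K2TOG K P P K2TOG K2TOG K P
K YO P P P K YO P
K2TOG K P P K2TOG K2TOG K P
K YO P P P K YO P

Derivation:
Row 2: chart row 2, WS - tiled (columns 1-8): K P K2TOG K2TOG K K P K2TOG; work from column 8 back to 1 with K<->P swapped.
Row 3: chart row 1, RS - tile across columns 1-8 and work as-is.
Row 4: chart row 2, WS - tiled (columns 1-8): K P K2TOG K2TOG K K P K2TOG; work from column 8 back to 1 with K<->P swapped.
Row 5: chart row 1, RS - tile across columns 1-8 and work as-is.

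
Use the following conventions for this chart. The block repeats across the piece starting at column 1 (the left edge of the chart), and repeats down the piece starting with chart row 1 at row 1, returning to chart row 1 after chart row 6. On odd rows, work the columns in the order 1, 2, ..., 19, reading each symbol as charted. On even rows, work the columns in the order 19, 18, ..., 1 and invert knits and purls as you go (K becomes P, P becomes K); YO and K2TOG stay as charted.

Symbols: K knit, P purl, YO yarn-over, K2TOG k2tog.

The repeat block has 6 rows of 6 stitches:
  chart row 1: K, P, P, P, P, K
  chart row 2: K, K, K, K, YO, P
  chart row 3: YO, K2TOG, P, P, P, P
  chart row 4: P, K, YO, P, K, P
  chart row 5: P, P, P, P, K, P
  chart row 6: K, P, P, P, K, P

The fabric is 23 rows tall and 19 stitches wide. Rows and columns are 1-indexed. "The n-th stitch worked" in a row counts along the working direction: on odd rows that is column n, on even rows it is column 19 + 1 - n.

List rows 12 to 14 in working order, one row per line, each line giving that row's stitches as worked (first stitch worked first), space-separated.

== ROWS AS WORKED ==
P K P K K K P K P K K K P K P K K K P
K P P P P K K P P P P K K P P P P K K
P K YO P P P P K YO P P P P K YO P P P P

Derivation:
Row 12: chart row 6, WS - tiled (columns 1-19): K P P P K P K P P P K P K P P P K P K; work from column 19 back to 1 with K<->P swapped.
Row 13: chart row 1, RS - tile across columns 1-19 and work as-is.
Row 14: chart row 2, WS - tiled (columns 1-19): K K K K YO P K K K K YO P K K K K YO P K; work from column 19 back to 1 with K<->P swapped.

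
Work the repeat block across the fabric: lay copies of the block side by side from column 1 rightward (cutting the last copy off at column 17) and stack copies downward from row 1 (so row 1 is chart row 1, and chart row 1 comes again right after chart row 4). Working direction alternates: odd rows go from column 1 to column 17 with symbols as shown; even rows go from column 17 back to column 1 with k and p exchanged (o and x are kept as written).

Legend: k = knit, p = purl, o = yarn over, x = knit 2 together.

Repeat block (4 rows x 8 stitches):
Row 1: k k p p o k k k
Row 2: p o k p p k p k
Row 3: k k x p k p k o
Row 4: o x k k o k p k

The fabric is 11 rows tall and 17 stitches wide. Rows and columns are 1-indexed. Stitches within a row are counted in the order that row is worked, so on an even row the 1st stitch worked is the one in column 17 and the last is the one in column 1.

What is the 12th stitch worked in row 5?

For row 5: chart row = ((5-1) mod 4) + 1 = 1; this is a RS (odd) row.
Chart row 1 tiled across columns 1-17: k k p p o k k k k k p p o k k k k
RS row: no reversal, no swap; stitch n worked = column n.
Counting 12 along the worked row gives p.

Stitch:
p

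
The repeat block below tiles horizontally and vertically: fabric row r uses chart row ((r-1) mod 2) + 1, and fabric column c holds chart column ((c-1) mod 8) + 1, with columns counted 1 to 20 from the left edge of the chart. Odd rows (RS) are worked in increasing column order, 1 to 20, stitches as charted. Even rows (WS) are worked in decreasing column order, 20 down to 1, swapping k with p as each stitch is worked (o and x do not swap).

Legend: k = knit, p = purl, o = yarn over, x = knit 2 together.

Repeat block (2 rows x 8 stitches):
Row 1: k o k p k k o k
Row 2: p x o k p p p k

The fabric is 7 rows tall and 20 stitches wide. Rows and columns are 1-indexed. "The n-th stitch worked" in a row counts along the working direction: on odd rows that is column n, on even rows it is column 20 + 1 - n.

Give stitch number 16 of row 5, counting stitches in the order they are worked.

Stitch:
k

Derivation:
Row 5 uses chart row ((5-1) mod 2)+1 = 1. Row 5 is odd, so RS.
Chart row 1 tiled across columns 1-20: k o k p k k o k k o k p k k o k k o k p
RS row: no reversal, no swap; stitch n worked = column n.
Counting 16 along the worked row gives k.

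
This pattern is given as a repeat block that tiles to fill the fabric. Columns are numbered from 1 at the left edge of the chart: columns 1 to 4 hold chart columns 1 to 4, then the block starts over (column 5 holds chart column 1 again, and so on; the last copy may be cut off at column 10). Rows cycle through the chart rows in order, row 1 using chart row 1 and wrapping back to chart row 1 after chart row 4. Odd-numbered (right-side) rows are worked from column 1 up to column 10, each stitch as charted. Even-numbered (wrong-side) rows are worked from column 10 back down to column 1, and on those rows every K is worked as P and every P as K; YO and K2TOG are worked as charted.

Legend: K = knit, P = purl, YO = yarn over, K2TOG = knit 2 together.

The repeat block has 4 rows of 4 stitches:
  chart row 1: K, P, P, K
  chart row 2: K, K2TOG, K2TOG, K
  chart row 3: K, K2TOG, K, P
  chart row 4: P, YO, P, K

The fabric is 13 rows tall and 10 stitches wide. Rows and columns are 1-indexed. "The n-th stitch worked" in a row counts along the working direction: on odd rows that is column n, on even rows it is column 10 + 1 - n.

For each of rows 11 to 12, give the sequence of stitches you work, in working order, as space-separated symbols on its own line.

Result:
K K2TOG K P K K2TOG K P K K2TOG
YO K P K YO K P K YO K

Derivation:
Row 11: chart row 3, RS - tile across columns 1-10 and work as-is.
Row 12: chart row 4, WS - tiled (columns 1-10): P YO P K P YO P K P YO; work from column 10 back to 1 with K<->P swapped.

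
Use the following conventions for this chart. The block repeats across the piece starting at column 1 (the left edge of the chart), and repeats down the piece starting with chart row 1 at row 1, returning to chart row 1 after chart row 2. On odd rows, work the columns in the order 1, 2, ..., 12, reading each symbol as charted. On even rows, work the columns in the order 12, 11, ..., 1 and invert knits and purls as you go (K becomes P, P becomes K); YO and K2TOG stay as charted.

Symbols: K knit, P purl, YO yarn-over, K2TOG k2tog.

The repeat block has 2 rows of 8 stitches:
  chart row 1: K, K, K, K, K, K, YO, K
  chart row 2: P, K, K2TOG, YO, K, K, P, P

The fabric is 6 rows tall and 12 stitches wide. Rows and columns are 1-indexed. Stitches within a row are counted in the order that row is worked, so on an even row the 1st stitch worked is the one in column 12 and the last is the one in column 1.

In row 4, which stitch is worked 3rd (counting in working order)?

== STITCH ==
P

Derivation:
Row 4: (4-1) mod 2 = 1, so use chart row 2. Even row -> WS.
Chart row 2 tiled across columns 1-12: P K K2TOG YO K K P P P K K2TOG YO
Wrong side: read the tiled row from column 12 down to 1 and exchange K with P (leave YO, K2TOG).
Row 4 as worked: YO K2TOG P K K K P P YO K2TOG P K
Stitch 3 in working order -> P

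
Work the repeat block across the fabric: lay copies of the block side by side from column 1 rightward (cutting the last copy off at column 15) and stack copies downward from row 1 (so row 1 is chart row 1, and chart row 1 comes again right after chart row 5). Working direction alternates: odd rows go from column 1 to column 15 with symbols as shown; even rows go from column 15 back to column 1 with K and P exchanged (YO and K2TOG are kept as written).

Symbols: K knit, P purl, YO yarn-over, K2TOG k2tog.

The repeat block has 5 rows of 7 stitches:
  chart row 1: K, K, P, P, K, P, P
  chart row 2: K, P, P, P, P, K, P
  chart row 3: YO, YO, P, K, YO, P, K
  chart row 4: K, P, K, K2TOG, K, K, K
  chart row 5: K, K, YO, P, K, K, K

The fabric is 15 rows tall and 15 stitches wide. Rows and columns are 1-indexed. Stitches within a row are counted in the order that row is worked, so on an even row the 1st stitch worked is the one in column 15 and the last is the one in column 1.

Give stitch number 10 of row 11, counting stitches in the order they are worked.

Row 11 uses chart row ((11-1) mod 5)+1 = 1. Row 11 is odd, so RS.
Chart row 1 tiled across columns 1-15: K K P P K P P K K P P K P P K
RS row: no reversal, no swap; stitch n worked = column n.
Stitch 10 in working order -> P

Stitch:
P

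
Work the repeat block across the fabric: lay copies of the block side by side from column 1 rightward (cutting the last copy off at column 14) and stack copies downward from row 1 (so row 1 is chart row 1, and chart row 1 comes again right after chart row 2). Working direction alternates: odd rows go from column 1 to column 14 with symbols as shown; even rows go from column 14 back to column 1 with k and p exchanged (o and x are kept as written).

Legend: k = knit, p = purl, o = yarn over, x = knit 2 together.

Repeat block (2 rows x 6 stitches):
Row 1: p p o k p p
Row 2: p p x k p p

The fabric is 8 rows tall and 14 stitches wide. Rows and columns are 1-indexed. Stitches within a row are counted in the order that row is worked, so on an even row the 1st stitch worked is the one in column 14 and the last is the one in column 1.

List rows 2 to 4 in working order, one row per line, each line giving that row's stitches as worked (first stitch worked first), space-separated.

Row 2: chart row 2, WS - tiled (columns 1-14): p p x k p p p p x k p p p p; work from column 14 back to 1 with k<->p swapped.
Row 3: chart row 1, RS - tile across columns 1-14 and work as-is.
Row 4: chart row 2, WS - tiled (columns 1-14): p p x k p p p p x k p p p p; work from column 14 back to 1 with k<->p swapped.

== ROWS AS WORKED ==
k k k k p x k k k k p x k k
p p o k p p p p o k p p p p
k k k k p x k k k k p x k k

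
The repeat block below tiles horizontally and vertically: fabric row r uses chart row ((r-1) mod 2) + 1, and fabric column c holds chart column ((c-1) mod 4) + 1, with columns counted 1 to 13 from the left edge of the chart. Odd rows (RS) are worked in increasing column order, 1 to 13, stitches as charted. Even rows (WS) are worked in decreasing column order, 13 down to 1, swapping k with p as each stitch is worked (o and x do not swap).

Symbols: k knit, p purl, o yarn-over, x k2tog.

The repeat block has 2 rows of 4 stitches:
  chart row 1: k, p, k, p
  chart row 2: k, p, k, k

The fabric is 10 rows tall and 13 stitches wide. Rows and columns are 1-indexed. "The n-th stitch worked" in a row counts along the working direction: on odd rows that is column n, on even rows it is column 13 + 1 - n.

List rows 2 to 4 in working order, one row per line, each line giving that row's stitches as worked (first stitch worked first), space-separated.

Row 2: chart row 2, WS - tiled (columns 1-13): k p k k k p k k k p k k k; work from column 13 back to 1 with k<->p swapped.
Row 3: chart row 1, RS - tile across columns 1-13 and work as-is.
Row 4: chart row 2, WS - tiled (columns 1-13): k p k k k p k k k p k k k; work from column 13 back to 1 with k<->p swapped.

Rows as worked:
p p p k p p p k p p p k p
k p k p k p k p k p k p k
p p p k p p p k p p p k p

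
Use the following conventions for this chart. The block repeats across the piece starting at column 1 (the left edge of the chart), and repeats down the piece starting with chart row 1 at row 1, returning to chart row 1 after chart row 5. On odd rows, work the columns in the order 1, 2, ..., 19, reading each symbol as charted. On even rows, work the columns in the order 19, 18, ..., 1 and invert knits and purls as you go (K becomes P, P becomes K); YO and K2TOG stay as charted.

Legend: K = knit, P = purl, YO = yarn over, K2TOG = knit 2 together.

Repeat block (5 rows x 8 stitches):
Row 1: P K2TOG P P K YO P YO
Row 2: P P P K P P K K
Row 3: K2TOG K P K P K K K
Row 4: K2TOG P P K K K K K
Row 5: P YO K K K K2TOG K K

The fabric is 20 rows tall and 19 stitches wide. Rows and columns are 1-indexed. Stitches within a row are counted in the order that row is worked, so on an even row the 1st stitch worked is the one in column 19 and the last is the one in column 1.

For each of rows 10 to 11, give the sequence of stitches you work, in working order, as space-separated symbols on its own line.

Row 10: chart row 5, WS - tiled (columns 1-19): P YO K K K K2TOG K K P YO K K K K2TOG K K P YO K; work from column 19 back to 1 with K<->P swapped.
Row 11: chart row 1, RS - tile across columns 1-19 and work as-is.

Result:
P YO K P P K2TOG P P P YO K P P K2TOG P P P YO K
P K2TOG P P K YO P YO P K2TOG P P K YO P YO P K2TOG P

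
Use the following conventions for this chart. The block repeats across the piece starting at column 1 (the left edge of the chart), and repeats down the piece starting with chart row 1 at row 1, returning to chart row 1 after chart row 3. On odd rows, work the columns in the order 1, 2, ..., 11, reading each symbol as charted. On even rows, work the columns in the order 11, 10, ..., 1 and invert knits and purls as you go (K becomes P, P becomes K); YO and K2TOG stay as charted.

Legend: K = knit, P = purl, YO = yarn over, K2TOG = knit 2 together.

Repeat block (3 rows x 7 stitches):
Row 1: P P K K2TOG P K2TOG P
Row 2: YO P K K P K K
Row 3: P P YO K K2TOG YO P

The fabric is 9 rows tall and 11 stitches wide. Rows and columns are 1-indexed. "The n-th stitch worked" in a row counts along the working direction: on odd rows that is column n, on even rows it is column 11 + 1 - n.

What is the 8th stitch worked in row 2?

Row 2: (2-1) mod 3 = 1, so use chart row 2. Even row -> WS.
Chart row 2 tiled across columns 1-11: YO P K K P K K YO P K K
Wrong side: read the tiled row from column 11 down to 1 and exchange K with P (leave YO, K2TOG).
Row 2 as worked: P P K YO P P K P P K YO
Counting 8 along the worked row gives P.

Stitch:
P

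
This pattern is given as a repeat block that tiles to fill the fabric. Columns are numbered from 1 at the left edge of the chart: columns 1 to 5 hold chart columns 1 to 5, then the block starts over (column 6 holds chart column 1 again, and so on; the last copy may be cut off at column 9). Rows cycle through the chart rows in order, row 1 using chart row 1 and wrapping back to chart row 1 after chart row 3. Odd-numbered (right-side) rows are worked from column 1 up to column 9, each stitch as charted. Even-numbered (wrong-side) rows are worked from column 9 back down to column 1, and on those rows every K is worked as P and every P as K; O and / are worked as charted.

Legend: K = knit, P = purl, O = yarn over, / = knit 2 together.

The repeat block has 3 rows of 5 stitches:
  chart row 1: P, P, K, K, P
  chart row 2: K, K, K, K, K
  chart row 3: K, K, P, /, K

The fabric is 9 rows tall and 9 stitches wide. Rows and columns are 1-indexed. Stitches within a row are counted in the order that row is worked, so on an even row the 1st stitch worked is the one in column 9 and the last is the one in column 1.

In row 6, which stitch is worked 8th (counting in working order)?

Row 6 uses chart row ((6-1) mod 3)+1 = 3. Row 6 is even, so WS.
Chart row 3 tiled across columns 1-9: K K P / K K K P /
WS: work from column 9 back to column 1 (reverse the tiled row), swapping K<->P (O and / unchanged).
Row 6 as worked: / K P P P / K P P
Stitch 8 in working order -> P

Stitch:
P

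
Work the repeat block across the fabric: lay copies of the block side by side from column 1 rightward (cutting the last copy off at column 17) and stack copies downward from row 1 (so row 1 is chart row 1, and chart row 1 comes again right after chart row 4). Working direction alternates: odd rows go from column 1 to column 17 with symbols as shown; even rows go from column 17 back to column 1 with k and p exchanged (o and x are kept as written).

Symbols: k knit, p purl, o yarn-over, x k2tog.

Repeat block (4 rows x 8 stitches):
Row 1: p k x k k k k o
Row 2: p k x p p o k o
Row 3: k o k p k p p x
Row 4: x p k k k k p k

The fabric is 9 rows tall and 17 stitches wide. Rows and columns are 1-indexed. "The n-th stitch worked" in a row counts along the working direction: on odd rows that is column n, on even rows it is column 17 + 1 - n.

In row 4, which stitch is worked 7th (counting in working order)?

For row 4: chart row = ((4-1) mod 4) + 1 = 4; this is a WS (even) row.
Chart row 4 tiled across columns 1-17: x p k k k k p k x p k k k k p k x
WS: work from column 17 back to column 1 (reverse the tiled row), swapping k<->p (o and x unchanged).
Row 4 as worked: x p k p p p p k x p k p p p p k x
Counting 7 along the worked row gives p.

Result:
p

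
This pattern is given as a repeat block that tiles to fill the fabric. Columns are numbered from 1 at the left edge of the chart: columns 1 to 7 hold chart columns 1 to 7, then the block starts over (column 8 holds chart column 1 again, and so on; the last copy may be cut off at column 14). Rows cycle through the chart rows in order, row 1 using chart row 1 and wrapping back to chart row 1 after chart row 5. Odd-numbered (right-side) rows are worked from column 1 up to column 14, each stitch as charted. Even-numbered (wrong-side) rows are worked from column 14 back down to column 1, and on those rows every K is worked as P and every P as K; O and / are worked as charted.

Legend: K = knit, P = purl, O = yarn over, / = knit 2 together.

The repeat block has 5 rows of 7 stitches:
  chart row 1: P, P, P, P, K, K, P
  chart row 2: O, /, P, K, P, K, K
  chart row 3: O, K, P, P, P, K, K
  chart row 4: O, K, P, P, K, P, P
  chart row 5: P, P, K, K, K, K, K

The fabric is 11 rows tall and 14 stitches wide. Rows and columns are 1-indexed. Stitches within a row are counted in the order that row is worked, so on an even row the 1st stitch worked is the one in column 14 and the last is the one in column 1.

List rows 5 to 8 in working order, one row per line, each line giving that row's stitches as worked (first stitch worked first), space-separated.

Row 5: chart row 5, RS - tile across columns 1-14 and work as-is.
Row 6: chart row 1, WS - tiled (columns 1-14): P P P P K K P P P P P K K P; work from column 14 back to 1 with K<->P swapped.
Row 7: chart row 2, RS - tile across columns 1-14 and work as-is.
Row 8: chart row 3, WS - tiled (columns 1-14): O K P P P K K O K P P P K K; work from column 14 back to 1 with K<->P swapped.

Result:
P P K K K K K P P K K K K K
K P P K K K K K P P K K K K
O / P K P K K O / P K P K K
P P K K K P O P P K K K P O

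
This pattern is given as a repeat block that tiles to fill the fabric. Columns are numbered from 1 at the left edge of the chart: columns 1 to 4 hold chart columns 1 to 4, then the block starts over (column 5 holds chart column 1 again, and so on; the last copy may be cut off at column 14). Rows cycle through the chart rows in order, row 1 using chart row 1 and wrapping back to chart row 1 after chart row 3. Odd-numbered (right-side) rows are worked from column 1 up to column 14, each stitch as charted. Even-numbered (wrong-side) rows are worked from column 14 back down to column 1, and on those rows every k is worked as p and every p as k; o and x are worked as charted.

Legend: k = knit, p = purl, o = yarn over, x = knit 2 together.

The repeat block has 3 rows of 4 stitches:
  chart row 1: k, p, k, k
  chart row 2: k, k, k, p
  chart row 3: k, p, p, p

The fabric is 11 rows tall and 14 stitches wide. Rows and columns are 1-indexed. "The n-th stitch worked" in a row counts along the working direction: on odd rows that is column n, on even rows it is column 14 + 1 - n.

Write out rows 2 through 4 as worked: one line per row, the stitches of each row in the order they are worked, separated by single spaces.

== ROWS AS WORKED ==
p p k p p p k p p p k p p p
k p p p k p p p k p p p k p
k p p p k p p p k p p p k p

Derivation:
Row 2: chart row 2, WS - tiled (columns 1-14): k k k p k k k p k k k p k k; work from column 14 back to 1 with k<->p swapped.
Row 3: chart row 3, RS - tile across columns 1-14 and work as-is.
Row 4: chart row 1, WS - tiled (columns 1-14): k p k k k p k k k p k k k p; work from column 14 back to 1 with k<->p swapped.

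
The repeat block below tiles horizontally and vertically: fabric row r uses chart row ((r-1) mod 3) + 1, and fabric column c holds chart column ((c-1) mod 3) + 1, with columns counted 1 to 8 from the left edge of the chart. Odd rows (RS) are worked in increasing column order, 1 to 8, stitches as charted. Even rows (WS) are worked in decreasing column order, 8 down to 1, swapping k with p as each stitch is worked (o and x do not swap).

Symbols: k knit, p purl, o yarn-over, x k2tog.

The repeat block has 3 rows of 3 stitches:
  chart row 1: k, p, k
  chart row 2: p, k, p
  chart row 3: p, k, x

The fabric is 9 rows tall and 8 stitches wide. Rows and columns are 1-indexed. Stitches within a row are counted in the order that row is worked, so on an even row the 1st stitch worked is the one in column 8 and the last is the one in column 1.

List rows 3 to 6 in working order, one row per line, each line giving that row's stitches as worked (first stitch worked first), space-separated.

Row 3: chart row 3, RS - tile across columns 1-8 and work as-is.
Row 4: chart row 1, WS - tiled (columns 1-8): k p k k p k k p; work from column 8 back to 1 with k<->p swapped.
Row 5: chart row 2, RS - tile across columns 1-8 and work as-is.
Row 6: chart row 3, WS - tiled (columns 1-8): p k x p k x p k; work from column 8 back to 1 with k<->p swapped.

Result:
p k x p k x p k
k p p k p p k p
p k p p k p p k
p k x p k x p k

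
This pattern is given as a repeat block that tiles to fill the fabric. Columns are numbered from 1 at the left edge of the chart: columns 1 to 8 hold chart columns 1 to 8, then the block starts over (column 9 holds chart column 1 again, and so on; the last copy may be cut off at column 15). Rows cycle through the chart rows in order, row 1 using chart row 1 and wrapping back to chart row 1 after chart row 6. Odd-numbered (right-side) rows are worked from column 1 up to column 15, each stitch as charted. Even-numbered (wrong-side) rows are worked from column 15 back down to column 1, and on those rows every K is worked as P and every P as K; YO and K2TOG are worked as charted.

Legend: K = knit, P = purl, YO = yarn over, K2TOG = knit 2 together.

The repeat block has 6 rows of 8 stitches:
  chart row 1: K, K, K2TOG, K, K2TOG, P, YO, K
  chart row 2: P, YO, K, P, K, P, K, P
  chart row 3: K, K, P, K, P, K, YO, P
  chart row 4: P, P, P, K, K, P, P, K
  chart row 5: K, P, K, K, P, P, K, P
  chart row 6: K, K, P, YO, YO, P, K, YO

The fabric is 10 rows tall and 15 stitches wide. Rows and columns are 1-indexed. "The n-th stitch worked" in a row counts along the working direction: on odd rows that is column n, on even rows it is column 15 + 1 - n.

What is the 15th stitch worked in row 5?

Stitch:
K

Derivation:
Row 5 uses chart row ((5-1) mod 6)+1 = 5. Row 5 is odd, so RS.
Chart row 5 tiled across columns 1-15: K P K K P P K P K P K K P P K
Right side: take the tiled row as-is (worked left to right from column 1).
Counting 15 along the worked row gives K.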